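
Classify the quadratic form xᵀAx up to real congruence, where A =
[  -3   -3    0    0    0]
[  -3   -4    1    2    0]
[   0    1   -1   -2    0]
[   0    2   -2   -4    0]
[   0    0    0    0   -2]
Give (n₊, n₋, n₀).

step 0: pivot -3 → sign −
step 1: pivot -1 → sign −
step 2: pivot -2 → sign −
step 3: row/col 3 already zero → sign 0
step 4: row/col 4 already zero → sign 0
signature = (0, 3, 2)

Answer: (0, 3, 2)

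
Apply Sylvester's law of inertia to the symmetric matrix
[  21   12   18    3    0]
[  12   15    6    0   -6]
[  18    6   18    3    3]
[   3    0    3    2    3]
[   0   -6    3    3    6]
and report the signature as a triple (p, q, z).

Answer: (4, 1, 0)

Derivation:
step 0: pivot 21 → sign +
step 1: pivot 57/7 → sign +
step 2: pivot 6/19 → sign +
step 3: pivot 1/2 → sign +
step 4: pivot -3 → sign −
signature = (4, 1, 0)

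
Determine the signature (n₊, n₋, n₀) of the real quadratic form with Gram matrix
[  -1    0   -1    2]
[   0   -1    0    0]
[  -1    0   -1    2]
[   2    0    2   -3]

step 0: pivot -1 → sign −
step 1: pivot -1 → sign −
step 2: pivot 1 → sign +
step 3: row/col 3 already zero → sign 0
signature = (1, 2, 1)

Answer: (1, 2, 1)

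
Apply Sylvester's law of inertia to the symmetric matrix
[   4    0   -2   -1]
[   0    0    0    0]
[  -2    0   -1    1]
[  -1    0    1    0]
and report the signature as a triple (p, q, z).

Answer: (1, 2, 1)

Derivation:
step 0: pivot 4 → sign +
step 1: pivot -2 → sign −
step 2: pivot -1/8 → sign −
step 3: row/col 3 already zero → sign 0
signature = (1, 2, 1)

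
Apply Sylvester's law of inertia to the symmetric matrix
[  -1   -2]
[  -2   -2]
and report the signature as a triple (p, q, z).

Answer: (1, 1, 0)

Derivation:
step 0: pivot -1 → sign −
step 1: pivot 2 → sign +
signature = (1, 1, 0)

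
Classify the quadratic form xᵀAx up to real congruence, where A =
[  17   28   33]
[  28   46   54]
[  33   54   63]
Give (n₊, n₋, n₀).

step 0: pivot 17 → sign +
step 1: pivot -2/17 → sign −
step 2: row/col 2 already zero → sign 0
signature = (1, 1, 1)

Answer: (1, 1, 1)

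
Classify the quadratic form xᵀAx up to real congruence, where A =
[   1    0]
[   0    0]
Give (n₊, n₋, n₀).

Answer: (1, 0, 1)

Derivation:
step 0: pivot 1 → sign +
step 1: row/col 1 already zero → sign 0
signature = (1, 0, 1)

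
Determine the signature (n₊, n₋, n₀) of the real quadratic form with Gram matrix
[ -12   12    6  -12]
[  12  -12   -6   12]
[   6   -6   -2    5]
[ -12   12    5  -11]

Answer: (1, 1, 2)

Derivation:
step 0: pivot -12 → sign −
step 1: pivot 1 → sign +
step 2: row/col 2 already zero → sign 0
step 3: row/col 3 already zero → sign 0
signature = (1, 1, 2)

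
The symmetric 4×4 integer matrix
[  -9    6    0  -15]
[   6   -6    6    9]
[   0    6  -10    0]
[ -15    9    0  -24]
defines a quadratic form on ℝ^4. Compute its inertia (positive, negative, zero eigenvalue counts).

Answer: (2, 2, 0)

Derivation:
step 0: pivot -9 → sign −
step 1: pivot -2 → sign −
step 2: pivot 8 → sign +
step 3: pivot 3/8 → sign +
signature = (2, 2, 0)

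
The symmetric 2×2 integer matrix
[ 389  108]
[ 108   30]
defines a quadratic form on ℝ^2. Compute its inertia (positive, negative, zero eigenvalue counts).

step 0: pivot 389 → sign +
step 1: pivot 6/389 → sign +
signature = (2, 0, 0)

Answer: (2, 0, 0)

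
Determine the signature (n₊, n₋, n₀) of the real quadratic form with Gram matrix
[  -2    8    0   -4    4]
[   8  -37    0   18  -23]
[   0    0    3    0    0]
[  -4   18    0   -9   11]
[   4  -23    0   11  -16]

step 0: pivot -2 → sign −
step 1: pivot -5 → sign −
step 2: pivot 3 → sign +
step 3: pivot -1/5 → sign −
step 4: pivot 2 → sign +
signature = (2, 3, 0)

Answer: (2, 3, 0)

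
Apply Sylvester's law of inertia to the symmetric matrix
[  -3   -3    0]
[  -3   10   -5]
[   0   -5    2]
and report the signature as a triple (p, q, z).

step 0: pivot -3 → sign −
step 1: pivot 13 → sign +
step 2: pivot 1/13 → sign +
signature = (2, 1, 0)

Answer: (2, 1, 0)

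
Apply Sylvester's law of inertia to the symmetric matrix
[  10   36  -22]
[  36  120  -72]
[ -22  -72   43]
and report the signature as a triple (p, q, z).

Answer: (1, 1, 1)

Derivation:
step 0: pivot 10 → sign +
step 1: pivot -48/5 → sign −
step 2: row/col 2 already zero → sign 0
signature = (1, 1, 1)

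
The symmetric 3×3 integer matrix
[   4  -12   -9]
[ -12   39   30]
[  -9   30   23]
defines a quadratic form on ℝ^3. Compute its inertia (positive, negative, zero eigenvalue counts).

step 0: pivot 4 → sign +
step 1: pivot 3 → sign +
step 2: pivot -1/4 → sign −
signature = (2, 1, 0)

Answer: (2, 1, 0)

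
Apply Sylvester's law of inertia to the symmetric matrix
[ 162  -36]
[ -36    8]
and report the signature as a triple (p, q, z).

Answer: (1, 0, 1)

Derivation:
step 0: pivot 162 → sign +
step 1: row/col 1 already zero → sign 0
signature = (1, 0, 1)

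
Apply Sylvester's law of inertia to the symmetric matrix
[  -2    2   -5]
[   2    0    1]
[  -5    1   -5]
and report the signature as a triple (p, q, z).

step 0: pivot -2 → sign −
step 1: pivot 2 → sign +
step 2: pivot -1/2 → sign −
signature = (1, 2, 0)

Answer: (1, 2, 0)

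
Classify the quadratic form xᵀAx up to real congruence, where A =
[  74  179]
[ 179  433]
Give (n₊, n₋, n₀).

step 0: pivot 74 → sign +
step 1: pivot 1/74 → sign +
signature = (2, 0, 0)

Answer: (2, 0, 0)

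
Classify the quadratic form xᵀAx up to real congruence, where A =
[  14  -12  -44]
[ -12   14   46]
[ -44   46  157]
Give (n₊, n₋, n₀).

step 0: pivot 14 → sign +
step 1: pivot 26/7 → sign +
step 2: pivot 3/13 → sign +
signature = (3, 0, 0)

Answer: (3, 0, 0)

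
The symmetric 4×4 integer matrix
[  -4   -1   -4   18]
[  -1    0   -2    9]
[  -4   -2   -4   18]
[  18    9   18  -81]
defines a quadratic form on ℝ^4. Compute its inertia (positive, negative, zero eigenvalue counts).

step 0: pivot -4 → sign −
step 1: pivot 1/4 → sign +
step 2: pivot -4 → sign −
step 3: row/col 3 already zero → sign 0
signature = (1, 2, 1)

Answer: (1, 2, 1)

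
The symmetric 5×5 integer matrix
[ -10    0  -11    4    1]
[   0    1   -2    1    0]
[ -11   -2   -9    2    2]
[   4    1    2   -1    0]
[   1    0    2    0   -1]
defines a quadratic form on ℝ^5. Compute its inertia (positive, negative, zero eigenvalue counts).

Answer: (1, 3, 1)

Derivation:
step 0: pivot -10 → sign −
step 1: pivot 1 → sign +
step 2: pivot -9/10 → sign −
step 3: pivot -2/9 → sign −
step 4: row/col 4 already zero → sign 0
signature = (1, 3, 1)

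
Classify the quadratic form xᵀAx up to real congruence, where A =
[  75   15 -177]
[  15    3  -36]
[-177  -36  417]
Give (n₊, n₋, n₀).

Answer: (2, 1, 0)

Derivation:
step 0: pivot 75 → sign +
step 1: pivot -18/25 → sign −
step 2: pivot 1/2 → sign +
signature = (2, 1, 0)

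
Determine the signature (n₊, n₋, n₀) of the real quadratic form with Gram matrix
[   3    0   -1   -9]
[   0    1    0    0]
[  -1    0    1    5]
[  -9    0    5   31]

Answer: (3, 1, 0)

Derivation:
step 0: pivot 3 → sign +
step 1: pivot 1 → sign +
step 2: pivot 2/3 → sign +
step 3: pivot -2 → sign −
signature = (3, 1, 0)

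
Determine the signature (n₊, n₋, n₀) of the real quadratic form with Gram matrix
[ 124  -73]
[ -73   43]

Answer: (2, 0, 0)

Derivation:
step 0: pivot 124 → sign +
step 1: pivot 3/124 → sign +
signature = (2, 0, 0)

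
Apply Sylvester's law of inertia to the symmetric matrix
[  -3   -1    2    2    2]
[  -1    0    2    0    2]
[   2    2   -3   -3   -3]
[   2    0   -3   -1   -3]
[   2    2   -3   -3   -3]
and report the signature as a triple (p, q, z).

Answer: (1, 3, 1)

Derivation:
step 0: pivot -3 → sign −
step 1: pivot 1/3 → sign +
step 2: pivot -7 → sign −
step 3: pivot -6/7 → sign −
step 4: row/col 4 already zero → sign 0
signature = (1, 3, 1)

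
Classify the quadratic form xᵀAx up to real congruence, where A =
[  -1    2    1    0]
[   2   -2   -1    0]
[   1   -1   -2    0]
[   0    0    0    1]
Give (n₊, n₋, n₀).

Answer: (2, 2, 0)

Derivation:
step 0: pivot -1 → sign −
step 1: pivot 2 → sign +
step 2: pivot -3/2 → sign −
step 3: pivot 1 → sign +
signature = (2, 2, 0)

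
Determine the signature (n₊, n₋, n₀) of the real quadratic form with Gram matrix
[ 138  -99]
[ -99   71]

step 0: pivot 138 → sign +
step 1: pivot -1/46 → sign −
signature = (1, 1, 0)

Answer: (1, 1, 0)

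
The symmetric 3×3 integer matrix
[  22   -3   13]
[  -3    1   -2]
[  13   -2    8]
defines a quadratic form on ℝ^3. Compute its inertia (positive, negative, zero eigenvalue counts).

step 0: pivot 22 → sign +
step 1: pivot 13/22 → sign +
step 2: pivot 3/13 → sign +
signature = (3, 0, 0)

Answer: (3, 0, 0)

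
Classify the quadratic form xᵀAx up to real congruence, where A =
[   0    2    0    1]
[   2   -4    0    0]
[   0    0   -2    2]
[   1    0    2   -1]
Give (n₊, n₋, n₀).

step 0: pivot -4 → sign −
step 1: pivot 1 → sign +
step 2: pivot -2 → sign −
step 3: row/col 3 already zero → sign 0
signature = (1, 2, 1)

Answer: (1, 2, 1)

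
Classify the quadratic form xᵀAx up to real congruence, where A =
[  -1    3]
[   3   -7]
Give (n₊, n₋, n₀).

Answer: (1, 1, 0)

Derivation:
step 0: pivot -1 → sign −
step 1: pivot 2 → sign +
signature = (1, 1, 0)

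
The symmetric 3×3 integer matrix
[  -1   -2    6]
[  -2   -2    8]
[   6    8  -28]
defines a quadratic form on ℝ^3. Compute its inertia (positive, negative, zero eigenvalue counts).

step 0: pivot -1 → sign −
step 1: pivot 2 → sign +
step 2: row/col 2 already zero → sign 0
signature = (1, 1, 1)

Answer: (1, 1, 1)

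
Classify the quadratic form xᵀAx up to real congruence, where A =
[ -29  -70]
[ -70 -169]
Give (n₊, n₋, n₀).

Answer: (0, 2, 0)

Derivation:
step 0: pivot -29 → sign −
step 1: pivot -1/29 → sign −
signature = (0, 2, 0)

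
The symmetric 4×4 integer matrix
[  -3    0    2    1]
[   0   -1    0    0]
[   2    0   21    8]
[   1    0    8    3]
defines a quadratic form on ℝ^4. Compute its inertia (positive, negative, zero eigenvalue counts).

Answer: (1, 3, 0)

Derivation:
step 0: pivot -3 → sign −
step 1: pivot -1 → sign −
step 2: pivot 67/3 → sign +
step 3: pivot -2/67 → sign −
signature = (1, 3, 0)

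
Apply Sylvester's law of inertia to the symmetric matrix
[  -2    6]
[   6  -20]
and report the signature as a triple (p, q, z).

step 0: pivot -2 → sign −
step 1: pivot -2 → sign −
signature = (0, 2, 0)

Answer: (0, 2, 0)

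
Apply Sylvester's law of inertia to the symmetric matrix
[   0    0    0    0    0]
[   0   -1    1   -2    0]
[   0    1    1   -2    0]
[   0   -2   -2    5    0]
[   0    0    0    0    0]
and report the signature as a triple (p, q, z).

Answer: (2, 1, 2)

Derivation:
step 0: pivot -1 → sign −
step 1: pivot 2 → sign +
step 2: pivot 1 → sign +
step 3: row/col 3 already zero → sign 0
step 4: row/col 4 already zero → sign 0
signature = (2, 1, 2)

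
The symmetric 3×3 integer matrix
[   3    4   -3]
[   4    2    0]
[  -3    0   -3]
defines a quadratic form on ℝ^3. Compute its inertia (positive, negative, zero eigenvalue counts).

step 0: pivot 3 → sign +
step 1: pivot -10/3 → sign −
step 2: pivot -6/5 → sign −
signature = (1, 2, 0)

Answer: (1, 2, 0)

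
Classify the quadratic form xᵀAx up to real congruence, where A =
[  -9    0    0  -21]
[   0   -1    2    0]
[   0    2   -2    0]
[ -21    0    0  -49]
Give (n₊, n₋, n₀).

Answer: (1, 2, 1)

Derivation:
step 0: pivot -9 → sign −
step 1: pivot -1 → sign −
step 2: pivot 2 → sign +
step 3: row/col 3 already zero → sign 0
signature = (1, 2, 1)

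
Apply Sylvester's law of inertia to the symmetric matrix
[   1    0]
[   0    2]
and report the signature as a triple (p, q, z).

step 0: pivot 1 → sign +
step 1: pivot 2 → sign +
signature = (2, 0, 0)

Answer: (2, 0, 0)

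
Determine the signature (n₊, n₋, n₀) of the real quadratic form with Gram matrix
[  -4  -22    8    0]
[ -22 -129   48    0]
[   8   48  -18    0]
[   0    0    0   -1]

step 0: pivot -4 → sign −
step 1: pivot -8 → sign −
step 2: pivot -1 → sign −
step 3: row/col 3 already zero → sign 0
signature = (0, 3, 1)

Answer: (0, 3, 1)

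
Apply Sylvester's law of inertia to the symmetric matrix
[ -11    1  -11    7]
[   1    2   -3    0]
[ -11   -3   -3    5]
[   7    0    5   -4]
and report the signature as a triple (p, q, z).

step 0: pivot -11 → sign −
step 1: pivot 23/11 → sign +
step 2: pivot 8/23 → sign +
step 3: pivot -3/2 → sign −
signature = (2, 2, 0)

Answer: (2, 2, 0)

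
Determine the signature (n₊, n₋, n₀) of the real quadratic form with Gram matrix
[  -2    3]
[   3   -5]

Answer: (0, 2, 0)

Derivation:
step 0: pivot -2 → sign −
step 1: pivot -1/2 → sign −
signature = (0, 2, 0)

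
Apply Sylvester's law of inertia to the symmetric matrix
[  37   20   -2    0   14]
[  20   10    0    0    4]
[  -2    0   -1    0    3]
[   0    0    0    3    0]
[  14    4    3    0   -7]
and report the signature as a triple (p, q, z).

step 0: pivot 37 → sign +
step 1: pivot -30/37 → sign −
step 2: pivot 1/3 → sign +
step 3: pivot 3 → sign +
step 4: pivot 2/5 → sign +
signature = (4, 1, 0)

Answer: (4, 1, 0)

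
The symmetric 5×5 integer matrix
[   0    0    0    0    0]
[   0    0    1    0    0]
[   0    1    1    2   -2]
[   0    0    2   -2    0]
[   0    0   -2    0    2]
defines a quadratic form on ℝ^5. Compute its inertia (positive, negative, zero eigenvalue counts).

step 0: pivot 1 → sign +
step 1: pivot -1 → sign −
step 2: pivot -2 → sign −
step 3: pivot 2 → sign +
step 4: row/col 4 already zero → sign 0
signature = (2, 2, 1)

Answer: (2, 2, 1)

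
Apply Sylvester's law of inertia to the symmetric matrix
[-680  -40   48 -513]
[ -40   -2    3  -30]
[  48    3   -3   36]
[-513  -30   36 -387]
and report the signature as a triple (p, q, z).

Answer: (2, 2, 0)

Derivation:
step 0: pivot -680 → sign −
step 1: pivot 6/17 → sign +
step 2: pivot 3/10 → sign +
step 3: pivot -3/8 → sign −
signature = (2, 2, 0)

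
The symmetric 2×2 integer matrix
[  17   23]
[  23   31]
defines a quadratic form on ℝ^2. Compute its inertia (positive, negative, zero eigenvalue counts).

Answer: (1, 1, 0)

Derivation:
step 0: pivot 17 → sign +
step 1: pivot -2/17 → sign −
signature = (1, 1, 0)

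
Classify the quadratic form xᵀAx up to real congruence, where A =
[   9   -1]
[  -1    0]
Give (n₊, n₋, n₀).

Answer: (1, 1, 0)

Derivation:
step 0: pivot 9 → sign +
step 1: pivot -1/9 → sign −
signature = (1, 1, 0)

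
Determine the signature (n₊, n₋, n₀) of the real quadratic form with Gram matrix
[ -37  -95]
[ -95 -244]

Answer: (0, 2, 0)

Derivation:
step 0: pivot -37 → sign −
step 1: pivot -3/37 → sign −
signature = (0, 2, 0)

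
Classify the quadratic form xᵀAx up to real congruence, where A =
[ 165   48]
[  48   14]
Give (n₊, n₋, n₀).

Answer: (2, 0, 0)

Derivation:
step 0: pivot 165 → sign +
step 1: pivot 2/55 → sign +
signature = (2, 0, 0)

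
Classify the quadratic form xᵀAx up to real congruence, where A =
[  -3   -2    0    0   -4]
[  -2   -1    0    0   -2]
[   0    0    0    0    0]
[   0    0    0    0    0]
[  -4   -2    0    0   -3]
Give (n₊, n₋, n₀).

step 0: pivot -3 → sign −
step 1: pivot 1/3 → sign +
step 2: pivot 1 → sign +
step 3: row/col 3 already zero → sign 0
step 4: row/col 4 already zero → sign 0
signature = (2, 1, 2)

Answer: (2, 1, 2)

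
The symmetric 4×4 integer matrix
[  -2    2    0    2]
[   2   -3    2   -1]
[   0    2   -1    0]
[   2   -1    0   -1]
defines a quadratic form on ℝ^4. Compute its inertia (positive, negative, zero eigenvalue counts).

step 0: pivot -2 → sign −
step 1: pivot -1 → sign −
step 2: pivot 3 → sign +
step 3: pivot 2/3 → sign +
signature = (2, 2, 0)

Answer: (2, 2, 0)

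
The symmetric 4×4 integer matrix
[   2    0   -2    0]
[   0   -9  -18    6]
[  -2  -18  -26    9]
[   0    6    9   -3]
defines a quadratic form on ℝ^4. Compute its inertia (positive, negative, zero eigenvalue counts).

Answer: (2, 2, 0)

Derivation:
step 0: pivot 2 → sign +
step 1: pivot -9 → sign −
step 2: pivot 8 → sign +
step 3: pivot -1/8 → sign −
signature = (2, 2, 0)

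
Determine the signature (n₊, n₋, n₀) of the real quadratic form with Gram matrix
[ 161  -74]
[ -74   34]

Answer: (1, 1, 0)

Derivation:
step 0: pivot 161 → sign +
step 1: pivot -2/161 → sign −
signature = (1, 1, 0)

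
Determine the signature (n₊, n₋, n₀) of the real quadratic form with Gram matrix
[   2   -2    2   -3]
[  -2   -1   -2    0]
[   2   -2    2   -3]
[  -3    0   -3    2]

step 0: pivot 2 → sign +
step 1: pivot -3 → sign −
step 2: pivot 1/2 → sign +
step 3: row/col 3 already zero → sign 0
signature = (2, 1, 1)

Answer: (2, 1, 1)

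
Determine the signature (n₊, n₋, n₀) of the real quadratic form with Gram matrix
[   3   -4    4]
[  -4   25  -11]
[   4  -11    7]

Answer: (3, 0, 0)

Derivation:
step 0: pivot 3 → sign +
step 1: pivot 59/3 → sign +
step 2: pivot 2/59 → sign +
signature = (3, 0, 0)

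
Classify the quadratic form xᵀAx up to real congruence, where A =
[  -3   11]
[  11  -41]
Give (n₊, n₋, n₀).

Answer: (0, 2, 0)

Derivation:
step 0: pivot -3 → sign −
step 1: pivot -2/3 → sign −
signature = (0, 2, 0)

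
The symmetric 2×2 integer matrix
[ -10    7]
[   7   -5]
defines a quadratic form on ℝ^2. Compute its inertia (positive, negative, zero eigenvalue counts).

step 0: pivot -10 → sign −
step 1: pivot -1/10 → sign −
signature = (0, 2, 0)

Answer: (0, 2, 0)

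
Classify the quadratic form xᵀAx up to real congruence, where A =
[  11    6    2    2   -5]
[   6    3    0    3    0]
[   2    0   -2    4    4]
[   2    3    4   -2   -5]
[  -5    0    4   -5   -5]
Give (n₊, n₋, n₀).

Answer: (3, 2, 0)

Derivation:
step 0: pivot 11 → sign +
step 1: pivot -3/11 → sign −
step 2: pivot 2 → sign +
step 3: pivot 3 → sign +
step 4: pivot -1 → sign −
signature = (3, 2, 0)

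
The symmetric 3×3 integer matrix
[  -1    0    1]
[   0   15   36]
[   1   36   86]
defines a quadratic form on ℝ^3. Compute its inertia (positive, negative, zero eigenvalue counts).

Answer: (2, 1, 0)

Derivation:
step 0: pivot -1 → sign −
step 1: pivot 15 → sign +
step 2: pivot 3/5 → sign +
signature = (2, 1, 0)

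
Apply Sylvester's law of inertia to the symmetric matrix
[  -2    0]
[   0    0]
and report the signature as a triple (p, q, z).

step 0: pivot -2 → sign −
step 1: row/col 1 already zero → sign 0
signature = (0, 1, 1)

Answer: (0, 1, 1)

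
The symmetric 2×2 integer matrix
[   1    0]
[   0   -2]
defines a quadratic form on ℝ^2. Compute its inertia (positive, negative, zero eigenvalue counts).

step 0: pivot 1 → sign +
step 1: pivot -2 → sign −
signature = (1, 1, 0)

Answer: (1, 1, 0)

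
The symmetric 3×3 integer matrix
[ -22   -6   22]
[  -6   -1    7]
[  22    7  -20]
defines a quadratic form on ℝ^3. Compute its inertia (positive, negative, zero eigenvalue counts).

step 0: pivot -22 → sign −
step 1: pivot 7/11 → sign +
step 2: pivot 3/7 → sign +
signature = (2, 1, 0)

Answer: (2, 1, 0)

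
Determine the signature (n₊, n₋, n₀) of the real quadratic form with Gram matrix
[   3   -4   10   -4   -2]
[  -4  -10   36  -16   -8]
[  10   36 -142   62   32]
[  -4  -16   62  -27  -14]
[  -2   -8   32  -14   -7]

step 0: pivot 3 → sign +
step 1: pivot -46/3 → sign −
step 2: pivot -382/23 → sign −
step 3: pivot 9/191 → sign +
step 4: pivot 1/9 → sign +
signature = (3, 2, 0)

Answer: (3, 2, 0)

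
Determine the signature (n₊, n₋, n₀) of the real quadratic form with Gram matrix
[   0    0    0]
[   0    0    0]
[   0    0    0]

step 0: row/col 0 already zero → sign 0
step 1: row/col 1 already zero → sign 0
step 2: row/col 2 already zero → sign 0
signature = (0, 0, 3)

Answer: (0, 0, 3)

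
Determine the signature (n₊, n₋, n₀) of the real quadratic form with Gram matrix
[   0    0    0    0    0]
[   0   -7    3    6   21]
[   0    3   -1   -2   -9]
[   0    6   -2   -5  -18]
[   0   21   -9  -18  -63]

step 0: pivot -7 → sign −
step 1: pivot 2/7 → sign +
step 2: pivot -1 → sign −
step 3: row/col 3 already zero → sign 0
step 4: row/col 4 already zero → sign 0
signature = (1, 2, 2)

Answer: (1, 2, 2)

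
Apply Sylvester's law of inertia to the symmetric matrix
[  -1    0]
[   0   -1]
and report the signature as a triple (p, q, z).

Answer: (0, 2, 0)

Derivation:
step 0: pivot -1 → sign −
step 1: pivot -1 → sign −
signature = (0, 2, 0)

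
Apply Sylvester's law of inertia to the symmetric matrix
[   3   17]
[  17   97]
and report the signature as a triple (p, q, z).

Answer: (2, 0, 0)

Derivation:
step 0: pivot 3 → sign +
step 1: pivot 2/3 → sign +
signature = (2, 0, 0)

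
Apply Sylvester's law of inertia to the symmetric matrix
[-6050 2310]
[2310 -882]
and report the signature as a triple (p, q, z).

Answer: (0, 1, 1)

Derivation:
step 0: pivot -6050 → sign −
step 1: row/col 1 already zero → sign 0
signature = (0, 1, 1)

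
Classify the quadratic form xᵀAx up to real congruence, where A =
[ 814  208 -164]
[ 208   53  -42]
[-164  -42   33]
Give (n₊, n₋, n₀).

step 0: pivot 814 → sign +
step 1: pivot -61/407 → sign −
step 2: pivot 1/61 → sign +
signature = (2, 1, 0)

Answer: (2, 1, 0)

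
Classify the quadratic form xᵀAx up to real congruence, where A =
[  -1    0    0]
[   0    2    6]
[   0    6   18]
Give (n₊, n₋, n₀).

Answer: (1, 1, 1)

Derivation:
step 0: pivot -1 → sign −
step 1: pivot 2 → sign +
step 2: row/col 2 already zero → sign 0
signature = (1, 1, 1)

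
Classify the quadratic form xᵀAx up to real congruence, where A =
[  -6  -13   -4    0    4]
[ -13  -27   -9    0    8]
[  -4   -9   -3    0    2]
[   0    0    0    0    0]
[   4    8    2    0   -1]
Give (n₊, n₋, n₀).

step 0: pivot -6 → sign −
step 1: pivot 7/6 → sign +
step 2: pivot -3/7 → sign −
step 3: pivot 3 → sign +
step 4: row/col 4 already zero → sign 0
signature = (2, 2, 1)

Answer: (2, 2, 1)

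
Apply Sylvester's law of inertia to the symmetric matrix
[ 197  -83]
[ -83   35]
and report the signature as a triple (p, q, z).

Answer: (2, 0, 0)

Derivation:
step 0: pivot 197 → sign +
step 1: pivot 6/197 → sign +
signature = (2, 0, 0)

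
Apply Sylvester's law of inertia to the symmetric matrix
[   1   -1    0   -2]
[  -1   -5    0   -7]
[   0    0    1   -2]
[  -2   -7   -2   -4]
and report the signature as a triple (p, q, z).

Answer: (3, 1, 0)

Derivation:
step 0: pivot 1 → sign +
step 1: pivot -6 → sign −
step 2: pivot 1 → sign +
step 3: pivot 3/2 → sign +
signature = (3, 1, 0)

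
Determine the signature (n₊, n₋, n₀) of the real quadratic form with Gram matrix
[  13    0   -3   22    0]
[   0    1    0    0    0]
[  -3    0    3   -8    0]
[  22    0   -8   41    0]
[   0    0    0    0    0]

step 0: pivot 13 → sign +
step 1: pivot 1 → sign +
step 2: pivot 30/13 → sign +
step 3: pivot 1/15 → sign +
step 4: row/col 4 already zero → sign 0
signature = (4, 0, 1)

Answer: (4, 0, 1)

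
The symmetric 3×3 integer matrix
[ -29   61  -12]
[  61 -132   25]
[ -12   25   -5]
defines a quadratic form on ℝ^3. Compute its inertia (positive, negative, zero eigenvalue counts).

Answer: (0, 3, 0)

Derivation:
step 0: pivot -29 → sign −
step 1: pivot -107/29 → sign −
step 2: pivot -2/107 → sign −
signature = (0, 3, 0)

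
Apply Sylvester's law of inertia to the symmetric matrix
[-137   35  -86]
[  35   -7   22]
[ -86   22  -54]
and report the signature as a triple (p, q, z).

step 0: pivot -137 → sign −
step 1: pivot 266/137 → sign +
step 2: pivot -2/133 → sign −
signature = (1, 2, 0)

Answer: (1, 2, 0)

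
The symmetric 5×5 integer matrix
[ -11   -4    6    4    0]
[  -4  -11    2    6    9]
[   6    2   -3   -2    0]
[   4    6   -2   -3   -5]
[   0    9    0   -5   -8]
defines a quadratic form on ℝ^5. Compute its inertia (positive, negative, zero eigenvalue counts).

Answer: (2, 3, 0)

Derivation:
step 0: pivot -11 → sign −
step 1: pivot -105/11 → sign −
step 2: pivot 29/105 → sign +
step 3: pivot 17/29 → sign +
step 4: pivot -6/17 → sign −
signature = (2, 3, 0)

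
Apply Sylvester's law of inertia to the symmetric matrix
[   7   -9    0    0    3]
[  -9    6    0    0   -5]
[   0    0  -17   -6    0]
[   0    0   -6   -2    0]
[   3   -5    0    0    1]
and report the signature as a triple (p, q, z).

step 0: pivot 7 → sign +
step 1: pivot -39/7 → sign −
step 2: pivot -17 → sign −
step 3: pivot 2/17 → sign +
step 4: pivot -2/39 → sign −
signature = (2, 3, 0)

Answer: (2, 3, 0)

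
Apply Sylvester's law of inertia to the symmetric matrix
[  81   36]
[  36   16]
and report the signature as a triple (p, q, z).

Answer: (1, 0, 1)

Derivation:
step 0: pivot 81 → sign +
step 1: row/col 1 already zero → sign 0
signature = (1, 0, 1)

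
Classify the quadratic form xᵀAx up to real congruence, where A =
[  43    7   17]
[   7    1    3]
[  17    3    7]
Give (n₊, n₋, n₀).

step 0: pivot 43 → sign +
step 1: pivot -6/43 → sign −
step 2: pivot 2/3 → sign +
signature = (2, 1, 0)

Answer: (2, 1, 0)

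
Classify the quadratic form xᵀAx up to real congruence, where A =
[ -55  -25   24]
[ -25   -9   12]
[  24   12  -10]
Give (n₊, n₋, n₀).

Answer: (1, 2, 0)

Derivation:
step 0: pivot -55 → sign −
step 1: pivot 26/11 → sign +
step 2: pivot -2/65 → sign −
signature = (1, 2, 0)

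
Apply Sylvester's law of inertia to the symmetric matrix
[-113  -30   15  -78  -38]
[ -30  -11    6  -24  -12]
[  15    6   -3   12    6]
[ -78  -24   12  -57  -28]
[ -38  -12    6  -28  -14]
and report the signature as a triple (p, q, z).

Answer: (1, 4, 0)

Derivation:
step 0: pivot -113 → sign −
step 1: pivot -343/113 → sign −
step 2: pivot 114/343 → sign +
step 3: pivot -9/19 → sign −
step 4: pivot -2/9 → sign −
signature = (1, 4, 0)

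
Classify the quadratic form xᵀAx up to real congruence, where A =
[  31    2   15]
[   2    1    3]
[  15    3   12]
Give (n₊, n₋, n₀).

step 0: pivot 31 → sign +
step 1: pivot 27/31 → sign +
step 2: row/col 2 already zero → sign 0
signature = (2, 0, 1)

Answer: (2, 0, 1)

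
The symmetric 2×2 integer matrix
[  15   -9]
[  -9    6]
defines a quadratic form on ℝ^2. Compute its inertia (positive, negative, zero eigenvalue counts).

step 0: pivot 15 → sign +
step 1: pivot 3/5 → sign +
signature = (2, 0, 0)

Answer: (2, 0, 0)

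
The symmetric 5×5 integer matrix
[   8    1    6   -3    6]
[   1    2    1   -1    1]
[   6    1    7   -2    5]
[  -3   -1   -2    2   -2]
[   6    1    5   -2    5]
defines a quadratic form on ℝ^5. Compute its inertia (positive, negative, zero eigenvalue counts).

Answer: (5, 0, 0)

Derivation:
step 0: pivot 8 → sign +
step 1: pivot 15/8 → sign +
step 2: pivot 37/15 → sign +
step 3: pivot 23/37 → sign +
step 4: pivot 6/23 → sign +
signature = (5, 0, 0)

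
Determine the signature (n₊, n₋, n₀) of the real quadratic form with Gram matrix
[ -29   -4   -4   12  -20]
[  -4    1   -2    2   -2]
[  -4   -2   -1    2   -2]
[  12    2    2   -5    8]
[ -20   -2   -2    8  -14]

Answer: (3, 2, 0)

Derivation:
step 0: pivot -29 → sign −
step 1: pivot 45/29 → sign +
step 2: pivot -9/5 → sign −
step 3: pivot 11/81 → sign +
step 4: pivot 6/11 → sign +
signature = (3, 2, 0)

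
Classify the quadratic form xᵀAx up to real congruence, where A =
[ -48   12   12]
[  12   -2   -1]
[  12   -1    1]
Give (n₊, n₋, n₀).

Answer: (1, 1, 1)

Derivation:
step 0: pivot -48 → sign −
step 1: pivot 1 → sign +
step 2: row/col 2 already zero → sign 0
signature = (1, 1, 1)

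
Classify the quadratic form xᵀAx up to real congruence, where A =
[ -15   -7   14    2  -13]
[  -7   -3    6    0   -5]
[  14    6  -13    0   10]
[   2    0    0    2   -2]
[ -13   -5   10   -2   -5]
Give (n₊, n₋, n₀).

step 0: pivot -15 → sign −
step 1: pivot 4/15 → sign +
step 2: pivot -1 → sign −
step 3: pivot -1 → sign −
step 4: pivot 2 → sign +
signature = (2, 3, 0)

Answer: (2, 3, 0)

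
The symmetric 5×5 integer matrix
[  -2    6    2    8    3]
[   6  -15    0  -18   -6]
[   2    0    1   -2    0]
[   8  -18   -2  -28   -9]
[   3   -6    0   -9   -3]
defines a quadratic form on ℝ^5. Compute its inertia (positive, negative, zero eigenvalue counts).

step 0: pivot -2 → sign −
step 1: pivot 3 → sign +
step 2: pivot -9 → sign −
step 3: pivot -4 → sign −
step 4: pivot -1/4 → sign −
signature = (1, 4, 0)

Answer: (1, 4, 0)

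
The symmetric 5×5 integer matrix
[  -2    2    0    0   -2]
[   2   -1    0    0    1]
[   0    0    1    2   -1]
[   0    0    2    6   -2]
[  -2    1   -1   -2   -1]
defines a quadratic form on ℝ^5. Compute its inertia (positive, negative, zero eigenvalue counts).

Answer: (3, 2, 0)

Derivation:
step 0: pivot -2 → sign −
step 1: pivot 1 → sign +
step 2: pivot 1 → sign +
step 3: pivot 2 → sign +
step 4: pivot -1 → sign −
signature = (3, 2, 0)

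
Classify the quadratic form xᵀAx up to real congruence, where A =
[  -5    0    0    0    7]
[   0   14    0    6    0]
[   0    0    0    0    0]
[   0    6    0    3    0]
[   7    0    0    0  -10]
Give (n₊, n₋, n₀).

Answer: (2, 2, 1)

Derivation:
step 0: pivot -5 → sign −
step 1: pivot 14 → sign +
step 2: pivot 3/7 → sign +
step 3: pivot -1/5 → sign −
step 4: row/col 4 already zero → sign 0
signature = (2, 2, 1)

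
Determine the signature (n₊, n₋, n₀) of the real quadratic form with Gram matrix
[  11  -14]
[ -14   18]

Answer: (2, 0, 0)

Derivation:
step 0: pivot 11 → sign +
step 1: pivot 2/11 → sign +
signature = (2, 0, 0)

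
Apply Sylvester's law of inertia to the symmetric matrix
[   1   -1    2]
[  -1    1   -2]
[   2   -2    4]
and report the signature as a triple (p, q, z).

Answer: (1, 0, 2)

Derivation:
step 0: pivot 1 → sign +
step 1: row/col 1 already zero → sign 0
step 2: row/col 2 already zero → sign 0
signature = (1, 0, 2)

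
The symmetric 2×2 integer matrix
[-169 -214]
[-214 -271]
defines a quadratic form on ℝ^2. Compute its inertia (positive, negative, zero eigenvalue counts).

Answer: (0, 2, 0)

Derivation:
step 0: pivot -169 → sign −
step 1: pivot -3/169 → sign −
signature = (0, 2, 0)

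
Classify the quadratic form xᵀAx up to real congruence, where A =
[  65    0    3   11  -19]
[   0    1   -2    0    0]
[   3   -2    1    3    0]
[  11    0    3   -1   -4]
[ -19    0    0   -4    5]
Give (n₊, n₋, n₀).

step 0: pivot 65 → sign +
step 1: pivot 1 → sign +
step 2: pivot -204/65 → sign −
step 3: pivot -15/17 → sign −
step 4: pivot -3/10 → sign −
signature = (2, 3, 0)

Answer: (2, 3, 0)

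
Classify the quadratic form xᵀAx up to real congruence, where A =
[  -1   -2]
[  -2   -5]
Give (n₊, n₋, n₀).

step 0: pivot -1 → sign −
step 1: pivot -1 → sign −
signature = (0, 2, 0)

Answer: (0, 2, 0)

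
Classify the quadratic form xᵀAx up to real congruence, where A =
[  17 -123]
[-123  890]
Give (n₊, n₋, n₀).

Answer: (2, 0, 0)

Derivation:
step 0: pivot 17 → sign +
step 1: pivot 1/17 → sign +
signature = (2, 0, 0)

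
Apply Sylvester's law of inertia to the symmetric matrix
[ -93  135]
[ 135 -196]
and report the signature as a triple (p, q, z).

step 0: pivot -93 → sign −
step 1: pivot -1/31 → sign −
signature = (0, 2, 0)

Answer: (0, 2, 0)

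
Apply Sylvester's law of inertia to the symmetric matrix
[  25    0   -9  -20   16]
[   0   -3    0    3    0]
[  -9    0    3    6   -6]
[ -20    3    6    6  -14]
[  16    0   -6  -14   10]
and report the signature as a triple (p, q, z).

step 0: pivot 25 → sign +
step 1: pivot -3 → sign −
step 2: pivot -6/25 → sign −
step 3: pivot -1 → sign −
step 4: row/col 4 already zero → sign 0
signature = (1, 3, 1)

Answer: (1, 3, 1)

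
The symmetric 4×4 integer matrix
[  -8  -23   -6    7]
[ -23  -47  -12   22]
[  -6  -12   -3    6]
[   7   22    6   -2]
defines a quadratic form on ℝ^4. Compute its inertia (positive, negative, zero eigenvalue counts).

step 0: pivot -8 → sign −
step 1: pivot 153/8 → sign +
step 2: pivot 1/17 → sign +
step 3: pivot 3 → sign +
signature = (3, 1, 0)

Answer: (3, 1, 0)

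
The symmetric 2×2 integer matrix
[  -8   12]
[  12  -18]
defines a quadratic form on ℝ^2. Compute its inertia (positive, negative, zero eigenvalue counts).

step 0: pivot -8 → sign −
step 1: row/col 1 already zero → sign 0
signature = (0, 1, 1)

Answer: (0, 1, 1)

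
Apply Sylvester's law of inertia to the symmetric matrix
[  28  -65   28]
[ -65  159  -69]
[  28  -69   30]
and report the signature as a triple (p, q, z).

Answer: (3, 0, 0)

Derivation:
step 0: pivot 28 → sign +
step 1: pivot 227/28 → sign +
step 2: pivot 6/227 → sign +
signature = (3, 0, 0)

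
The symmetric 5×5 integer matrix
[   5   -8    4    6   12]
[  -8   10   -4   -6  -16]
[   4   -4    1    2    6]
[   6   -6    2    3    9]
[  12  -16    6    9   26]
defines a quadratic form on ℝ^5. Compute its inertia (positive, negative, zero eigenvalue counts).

Answer: (2, 3, 0)

Derivation:
step 0: pivot 5 → sign +
step 1: pivot -14/5 → sign −
step 2: pivot -1/7 → sign −
step 3: pivot 1 → sign +
step 4: pivot -3 → sign −
signature = (2, 3, 0)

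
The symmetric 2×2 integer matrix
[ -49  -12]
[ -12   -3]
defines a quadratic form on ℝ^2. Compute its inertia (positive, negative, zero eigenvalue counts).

Answer: (0, 2, 0)

Derivation:
step 0: pivot -49 → sign −
step 1: pivot -3/49 → sign −
signature = (0, 2, 0)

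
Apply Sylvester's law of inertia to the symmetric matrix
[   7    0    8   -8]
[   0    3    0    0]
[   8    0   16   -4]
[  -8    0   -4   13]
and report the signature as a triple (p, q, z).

Answer: (3, 0, 1)

Derivation:
step 0: pivot 7 → sign +
step 1: pivot 3 → sign +
step 2: pivot 48/7 → sign +
step 3: row/col 3 already zero → sign 0
signature = (3, 0, 1)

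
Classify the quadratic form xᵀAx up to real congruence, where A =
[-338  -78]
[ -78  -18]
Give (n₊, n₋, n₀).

Answer: (0, 1, 1)

Derivation:
step 0: pivot -338 → sign −
step 1: row/col 1 already zero → sign 0
signature = (0, 1, 1)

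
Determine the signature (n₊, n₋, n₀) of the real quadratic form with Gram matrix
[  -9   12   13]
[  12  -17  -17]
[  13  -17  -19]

step 0: pivot -9 → sign −
step 1: pivot -1 → sign −
step 2: pivot -1/9 → sign −
signature = (0, 3, 0)

Answer: (0, 3, 0)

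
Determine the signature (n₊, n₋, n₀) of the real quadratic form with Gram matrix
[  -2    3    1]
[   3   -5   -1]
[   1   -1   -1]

Answer: (0, 2, 1)

Derivation:
step 0: pivot -2 → sign −
step 1: pivot -1/2 → sign −
step 2: row/col 2 already zero → sign 0
signature = (0, 2, 1)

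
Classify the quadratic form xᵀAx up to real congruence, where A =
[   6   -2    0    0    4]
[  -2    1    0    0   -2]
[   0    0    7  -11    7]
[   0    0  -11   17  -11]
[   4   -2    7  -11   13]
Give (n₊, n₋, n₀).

step 0: pivot 6 → sign +
step 1: pivot 1/3 → sign +
step 2: pivot 7 → sign +
step 3: pivot -2/7 → sign −
step 4: pivot 2 → sign +
signature = (4, 1, 0)

Answer: (4, 1, 0)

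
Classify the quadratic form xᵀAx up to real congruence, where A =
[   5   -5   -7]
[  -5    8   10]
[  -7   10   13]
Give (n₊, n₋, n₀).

Answer: (3, 0, 0)

Derivation:
step 0: pivot 5 → sign +
step 1: pivot 3 → sign +
step 2: pivot 1/5 → sign +
signature = (3, 0, 0)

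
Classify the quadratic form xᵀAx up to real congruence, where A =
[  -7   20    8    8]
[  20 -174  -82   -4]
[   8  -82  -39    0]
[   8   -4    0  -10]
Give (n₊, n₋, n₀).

step 0: pivot -7 → sign −
step 1: pivot -818/7 → sign −
step 2: pivot 31/409 → sign +
step 3: pivot 2/31 → sign +
signature = (2, 2, 0)

Answer: (2, 2, 0)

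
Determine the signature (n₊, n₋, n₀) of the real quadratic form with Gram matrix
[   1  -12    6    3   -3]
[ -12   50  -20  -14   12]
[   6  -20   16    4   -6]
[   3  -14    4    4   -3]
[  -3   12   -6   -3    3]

step 0: pivot 1 → sign +
step 1: pivot -94 → sign −
step 2: pivot 412/47 → sign +
step 3: pivot -24/103 → sign −
step 4: row/col 4 already zero → sign 0
signature = (2, 2, 1)

Answer: (2, 2, 1)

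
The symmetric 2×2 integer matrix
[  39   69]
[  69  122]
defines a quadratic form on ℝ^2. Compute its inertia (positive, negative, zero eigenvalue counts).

Answer: (1, 1, 0)

Derivation:
step 0: pivot 39 → sign +
step 1: pivot -1/13 → sign −
signature = (1, 1, 0)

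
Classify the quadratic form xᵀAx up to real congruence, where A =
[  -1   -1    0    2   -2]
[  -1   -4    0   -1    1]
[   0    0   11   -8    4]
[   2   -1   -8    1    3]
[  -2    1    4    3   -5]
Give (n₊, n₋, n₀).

Answer: (2, 2, 1)

Derivation:
step 0: pivot -1 → sign −
step 1: pivot -3 → sign −
step 2: pivot 11 → sign +
step 3: pivot 24/11 → sign +
step 4: row/col 4 already zero → sign 0
signature = (2, 2, 1)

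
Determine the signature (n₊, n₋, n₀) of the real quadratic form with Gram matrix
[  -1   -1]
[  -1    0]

step 0: pivot -1 → sign −
step 1: pivot 1 → sign +
signature = (1, 1, 0)

Answer: (1, 1, 0)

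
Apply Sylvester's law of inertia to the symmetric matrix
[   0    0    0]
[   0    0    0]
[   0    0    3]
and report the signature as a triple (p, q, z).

Answer: (1, 0, 2)

Derivation:
step 0: pivot 3 → sign +
step 1: row/col 1 already zero → sign 0
step 2: row/col 2 already zero → sign 0
signature = (1, 0, 2)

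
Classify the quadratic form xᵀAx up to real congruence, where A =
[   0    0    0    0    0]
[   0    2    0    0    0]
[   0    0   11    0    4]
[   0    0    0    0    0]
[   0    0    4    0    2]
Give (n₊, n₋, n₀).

step 0: pivot 2 → sign +
step 1: pivot 11 → sign +
step 2: pivot 6/11 → sign +
step 3: row/col 3 already zero → sign 0
step 4: row/col 4 already zero → sign 0
signature = (3, 0, 2)

Answer: (3, 0, 2)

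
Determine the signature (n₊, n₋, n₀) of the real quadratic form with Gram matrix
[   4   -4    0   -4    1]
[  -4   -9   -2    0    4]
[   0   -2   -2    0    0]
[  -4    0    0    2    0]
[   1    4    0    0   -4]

Answer: (1, 4, 0)

Derivation:
step 0: pivot 4 → sign +
step 1: pivot -13 → sign −
step 2: pivot -22/13 → sign −
step 3: pivot -6/11 → sign −
step 4: pivot -3/4 → sign −
signature = (1, 4, 0)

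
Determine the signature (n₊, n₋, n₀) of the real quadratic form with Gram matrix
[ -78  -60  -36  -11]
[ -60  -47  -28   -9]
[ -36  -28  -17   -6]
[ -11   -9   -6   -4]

Answer: (0, 4, 0)

Derivation:
step 0: pivot -78 → sign −
step 1: pivot -11/13 → sign −
step 2: pivot -3/11 → sign −
step 3: pivot -1/6 → sign −
signature = (0, 4, 0)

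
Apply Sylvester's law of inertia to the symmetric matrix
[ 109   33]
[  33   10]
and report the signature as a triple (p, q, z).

step 0: pivot 109 → sign +
step 1: pivot 1/109 → sign +
signature = (2, 0, 0)

Answer: (2, 0, 0)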